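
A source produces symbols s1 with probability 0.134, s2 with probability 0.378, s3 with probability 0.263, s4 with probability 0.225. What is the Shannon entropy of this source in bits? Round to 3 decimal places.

H = −Σ pᵢ log₂ pᵢ.
−0.134·log₂(0.134) = 0.3886
−0.378·log₂(0.378) = 0.5305
−0.263·log₂(0.263) = 0.5068
−0.225·log₂(0.225) = 0.4842
Sum ≈ 1.9101 → 1.910 bits.

1.910 bits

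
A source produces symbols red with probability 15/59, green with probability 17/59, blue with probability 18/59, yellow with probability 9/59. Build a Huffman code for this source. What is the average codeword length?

2 bits/symbol

Repeatedly combine the two least-probable nodes; the expected code length is the sum of the merged weights.
merge 9/59 + 15/59 → 24/59
merge 17/59 + 18/59 → 35/59
merge 24/59 + 35/59 → 1
L = 24/59 + 35/59 + 1 = 2 bits/symbol.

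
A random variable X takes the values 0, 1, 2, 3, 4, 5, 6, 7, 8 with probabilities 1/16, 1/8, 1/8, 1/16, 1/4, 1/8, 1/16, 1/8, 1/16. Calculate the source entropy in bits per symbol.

3 bits

Each probability is a power of 1/2, so log₂(1/p) is an integer.
H = Σ p·log₂(1/p) = 1/16·4 + 1/8·3 + 1/8·3 + 1/16·4 + 1/4·2 + 1/8·3 + 1/16·4 + 1/8·3 + 1/16·4 = 3 bits.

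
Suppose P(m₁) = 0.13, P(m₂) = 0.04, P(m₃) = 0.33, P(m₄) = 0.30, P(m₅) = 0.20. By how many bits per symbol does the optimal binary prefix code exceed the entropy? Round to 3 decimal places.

0.088 bits

Entropy H = −Σ p log₂ p ≈ 2.0817 bits.
Huffman merges: 1/25+13/100→17/100; 17/100+1/5→37/100; 3/10+33/100→63/100; 37/100+63/100→1. L = 217/100 ≈ 2.1700.
L − H = 2.1700 − 2.0817 = 0.088 bits.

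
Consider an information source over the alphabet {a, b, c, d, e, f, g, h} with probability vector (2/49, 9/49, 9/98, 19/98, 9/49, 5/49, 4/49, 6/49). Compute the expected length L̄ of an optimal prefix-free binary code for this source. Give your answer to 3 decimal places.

Repeatedly combine the two least-probable nodes; the expected code length is the sum of the merged weights.
merge 2/49 + 4/49 → 6/49
merge 9/98 + 5/49 → 19/98
merge 6/49 + 6/49 → 12/49
merge 9/49 + 9/49 → 18/49
merge 19/98 + 19/98 → 19/49
merge 12/49 + 18/49 → 30/49
merge 19/49 + 30/49 → 1
L = 6/49 + 19/98 + 12/49 + 18/49 + 19/49 + 30/49 + 1 = 41/14 ≈ 2.929 bits/symbol.

2.929 bits/symbol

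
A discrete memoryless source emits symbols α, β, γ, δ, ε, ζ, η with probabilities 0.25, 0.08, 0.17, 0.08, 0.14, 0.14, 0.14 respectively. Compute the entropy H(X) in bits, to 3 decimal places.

H = −Σ pᵢ log₂ pᵢ.
−0.25·log₂(0.25) = 0.5000
−0.08·log₂(0.08) = 0.2915
−0.17·log₂(0.17) = 0.4346
−0.08·log₂(0.08) = 0.2915
−0.14·log₂(0.14) = 0.3971
−0.14·log₂(0.14) = 0.3971
−0.14·log₂(0.14) = 0.3971
Sum ≈ 2.7089 → 2.709 bits.

2.709 bits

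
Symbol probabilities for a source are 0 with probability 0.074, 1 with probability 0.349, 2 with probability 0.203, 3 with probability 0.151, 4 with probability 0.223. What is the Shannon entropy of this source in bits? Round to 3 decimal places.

2.170 bits

H = −Σ pᵢ log₂ pᵢ.
−0.074·log₂(0.074) = 0.2780
−0.349·log₂(0.349) = 0.5300
−0.203·log₂(0.203) = 0.4670
−0.151·log₂(0.151) = 0.4118
−0.223·log₂(0.223) = 0.4828
Sum ≈ 2.1696 → 2.170 bits.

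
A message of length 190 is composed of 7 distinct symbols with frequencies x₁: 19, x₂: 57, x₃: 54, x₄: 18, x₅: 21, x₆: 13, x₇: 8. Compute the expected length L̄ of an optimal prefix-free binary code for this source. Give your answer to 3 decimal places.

Probabilities are the counts divided by 190.
Repeatedly combine the two least-probable nodes; the expected code length is the sum of the merged weights.
merge 4/95 + 13/190 → 21/190
merge 9/95 + 1/10 → 37/190
merge 21/190 + 21/190 → 21/95
merge 37/190 + 21/95 → 79/190
merge 27/95 + 3/10 → 111/190
merge 79/190 + 111/190 → 1
L = 21/190 + 37/190 + 21/95 + 79/190 + 111/190 + 1 = 48/19 ≈ 2.526 bits/symbol.

2.526 bits/symbol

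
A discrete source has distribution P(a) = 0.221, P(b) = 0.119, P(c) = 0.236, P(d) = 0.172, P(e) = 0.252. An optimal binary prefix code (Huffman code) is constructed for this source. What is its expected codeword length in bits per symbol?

2.291 bits/symbol

Repeatedly combine the two least-probable nodes; the expected code length is the sum of the merged weights.
merge 119/1000 + 43/250 → 291/1000
merge 221/1000 + 59/250 → 457/1000
merge 63/250 + 291/1000 → 543/1000
merge 457/1000 + 543/1000 → 1
L = 291/1000 + 457/1000 + 543/1000 + 1 = 2291/1000 = 2.291 bits/symbol.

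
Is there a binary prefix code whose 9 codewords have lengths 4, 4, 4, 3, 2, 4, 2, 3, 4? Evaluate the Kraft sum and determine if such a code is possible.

With common denominator 2^4 = 16: Σ 2^(−ℓᵢ) = 1/16 + 1/16 + 1/16 + 2/16 + 4/16 + 1/16 + 4/16 + 2/16 + 1/16 = 17/16 = 1.0625.
Kraft's inequality requires Σ ≤ 1; here Σ = 1.0625 > 1, so no such prefix code exists.

1.0625; no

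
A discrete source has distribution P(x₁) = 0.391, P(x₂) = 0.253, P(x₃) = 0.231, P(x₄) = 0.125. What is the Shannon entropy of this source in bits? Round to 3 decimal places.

1.895 bits

H = −Σ pᵢ log₂ pᵢ.
−0.391·log₂(0.391) = 0.5297
−0.253·log₂(0.253) = 0.5016
−0.231·log₂(0.231) = 0.4883
−0.125·log₂(0.125) = 0.3750
Sum ≈ 1.8947 → 1.895 bits.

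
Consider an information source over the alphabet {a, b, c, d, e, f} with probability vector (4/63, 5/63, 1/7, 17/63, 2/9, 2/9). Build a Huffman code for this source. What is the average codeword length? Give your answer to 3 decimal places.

Repeatedly combine the two least-probable nodes; the expected code length is the sum of the merged weights.
merge 4/63 + 5/63 → 1/7
merge 1/7 + 1/7 → 2/7
merge 2/9 + 2/9 → 4/9
merge 17/63 + 2/7 → 5/9
merge 4/9 + 5/9 → 1
L = 1/7 + 2/7 + 4/9 + 5/9 + 1 = 17/7 ≈ 2.429 bits/symbol.

2.429 bits/symbol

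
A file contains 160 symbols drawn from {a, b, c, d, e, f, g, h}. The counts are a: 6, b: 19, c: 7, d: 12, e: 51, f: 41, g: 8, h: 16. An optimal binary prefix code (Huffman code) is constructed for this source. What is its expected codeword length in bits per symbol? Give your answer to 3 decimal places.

2.631 bits/symbol

Probabilities are the counts divided by 160.
Repeatedly combine the two least-probable nodes; the expected code length is the sum of the merged weights.
merge 3/80 + 7/160 → 13/160
merge 1/20 + 3/40 → 1/8
merge 13/160 + 1/10 → 29/160
merge 19/160 + 1/8 → 39/160
merge 29/160 + 39/160 → 17/40
merge 41/160 + 51/160 → 23/40
merge 17/40 + 23/40 → 1
L = 13/160 + 1/8 + 29/160 + 39/160 + 17/40 + 23/40 + 1 = 421/160 ≈ 2.631 bits/symbol.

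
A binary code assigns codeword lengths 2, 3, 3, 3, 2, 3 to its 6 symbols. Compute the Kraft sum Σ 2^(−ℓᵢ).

With common denominator 2^3 = 8: Σ 2^(−ℓᵢ) = 2/8 + 1/8 + 1/8 + 1/8 + 2/8 + 1/8 = 8/8 = 1.

1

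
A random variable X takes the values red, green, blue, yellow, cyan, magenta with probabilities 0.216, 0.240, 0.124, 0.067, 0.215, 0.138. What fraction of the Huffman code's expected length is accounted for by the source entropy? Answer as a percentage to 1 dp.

98.3%

Entropy H = −Σ p log₂ p ≈ 2.4775 bits.
Huffman merges: 67/1000+31/250→191/1000; 69/500+191/1000→329/1000; 43/200+27/125→431/1000; 6/25+329/1000→569/1000; 431/1000+569/1000→1. L = 63/25 ≈ 2.5200.
Efficiency = H/L = 2.4775/2.5200 = 98.3%.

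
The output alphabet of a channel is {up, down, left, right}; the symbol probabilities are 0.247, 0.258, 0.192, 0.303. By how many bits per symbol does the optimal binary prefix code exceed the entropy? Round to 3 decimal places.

0.018 bits

Entropy H = −Σ p log₂ p ≈ 1.9816 bits.
Huffman merges: 24/125+247/1000→439/1000; 129/500+303/1000→561/1000; 439/1000+561/1000→1. L = 2 ≈ 2.0000.
L − H = 2.0000 − 1.9816 = 0.018 bits.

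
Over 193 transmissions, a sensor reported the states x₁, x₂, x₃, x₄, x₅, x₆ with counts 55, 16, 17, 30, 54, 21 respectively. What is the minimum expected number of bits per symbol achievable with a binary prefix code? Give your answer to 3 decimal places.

2.435 bits/symbol

Probabilities are the counts divided by 193.
Repeatedly combine the two least-probable nodes; the expected code length is the sum of the merged weights.
merge 16/193 + 17/193 → 33/193
merge 21/193 + 30/193 → 51/193
merge 33/193 + 51/193 → 84/193
merge 54/193 + 55/193 → 109/193
merge 84/193 + 109/193 → 1
L = 33/193 + 51/193 + 84/193 + 109/193 + 1 = 470/193 ≈ 2.435 bits/symbol.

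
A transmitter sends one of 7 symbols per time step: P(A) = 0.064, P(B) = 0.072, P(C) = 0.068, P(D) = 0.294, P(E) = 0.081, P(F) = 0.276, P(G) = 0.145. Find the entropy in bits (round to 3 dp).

2.520 bits

H = −Σ pᵢ log₂ pᵢ.
−0.064·log₂(0.064) = 0.2538
−0.072·log₂(0.072) = 0.2733
−0.068·log₂(0.068) = 0.2637
−0.294·log₂(0.294) = 0.5192
−0.081·log₂(0.081) = 0.2937
−0.276·log₂(0.276) = 0.5126
−0.145·log₂(0.145) = 0.4040
Sum ≈ 2.5203 → 2.520 bits.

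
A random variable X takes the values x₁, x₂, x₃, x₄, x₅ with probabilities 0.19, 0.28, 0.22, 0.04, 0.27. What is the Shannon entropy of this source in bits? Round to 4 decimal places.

H = −Σ pᵢ log₂ pᵢ.
−0.19·log₂(0.19) = 0.4552
−0.28·log₂(0.28) = 0.5142
−0.22·log₂(0.22) = 0.4806
−0.04·log₂(0.04) = 0.1858
−0.27·log₂(0.27) = 0.5100
Sum ≈ 2.1458 → 2.1458 bits.

2.1458 bits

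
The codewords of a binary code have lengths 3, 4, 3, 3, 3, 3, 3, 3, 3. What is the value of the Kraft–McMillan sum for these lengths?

With common denominator 2^4 = 16: Σ 2^(−ℓᵢ) = 2/16 + 1/16 + 2/16 + 2/16 + 2/16 + 2/16 + 2/16 + 2/16 + 2/16 = 17/16 = 1.0625.

1.0625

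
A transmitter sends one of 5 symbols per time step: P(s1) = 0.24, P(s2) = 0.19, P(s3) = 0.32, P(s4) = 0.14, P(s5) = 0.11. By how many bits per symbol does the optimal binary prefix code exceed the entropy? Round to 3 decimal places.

Entropy H = −Σ p log₂ p ≈ 2.2228 bits.
Huffman merges: 11/100+7/50→1/4; 19/100+6/25→43/100; 1/4+8/25→57/100; 43/100+57/100→1. L = 9/4 ≈ 2.2500.
L − H = 2.2500 − 2.2228 = 0.027 bits.

0.027 bits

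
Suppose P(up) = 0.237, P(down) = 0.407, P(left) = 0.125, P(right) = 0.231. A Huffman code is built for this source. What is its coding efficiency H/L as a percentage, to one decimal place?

96.6%

Entropy H = −Σ p log₂ p ≈ 1.8834 bits.
Huffman merges: 1/8+231/1000→89/250; 237/1000+89/250→593/1000; 407/1000+593/1000→1. L = 1949/1000 ≈ 1.9490.
Efficiency = H/L = 1.8834/1.9490 = 96.6%.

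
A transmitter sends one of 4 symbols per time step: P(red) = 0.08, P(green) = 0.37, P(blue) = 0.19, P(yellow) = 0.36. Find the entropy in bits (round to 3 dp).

1.808 bits

H = −Σ pᵢ log₂ pᵢ.
−0.08·log₂(0.08) = 0.2915
−0.37·log₂(0.37) = 0.5307
−0.19·log₂(0.19) = 0.4552
−0.36·log₂(0.36) = 0.5306
Sum ≈ 1.8081 → 1.808 bits.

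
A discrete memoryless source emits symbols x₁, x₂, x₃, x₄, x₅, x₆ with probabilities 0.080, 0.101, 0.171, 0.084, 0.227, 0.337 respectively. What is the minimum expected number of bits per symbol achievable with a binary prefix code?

2.429 bits/symbol

Repeatedly combine the two least-probable nodes; the expected code length is the sum of the merged weights.
merge 2/25 + 21/250 → 41/250
merge 101/1000 + 41/250 → 53/200
merge 171/1000 + 227/1000 → 199/500
merge 53/200 + 337/1000 → 301/500
merge 199/500 + 301/500 → 1
L = 41/250 + 53/200 + 199/500 + 301/500 + 1 = 2429/1000 = 2.429 bits/symbol.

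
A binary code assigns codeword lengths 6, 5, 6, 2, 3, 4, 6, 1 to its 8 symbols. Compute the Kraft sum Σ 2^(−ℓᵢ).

1.015625

With common denominator 2^6 = 64: Σ 2^(−ℓᵢ) = 1/64 + 2/64 + 1/64 + 16/64 + 8/64 + 4/64 + 1/64 + 32/64 = 65/64 = 1.015625.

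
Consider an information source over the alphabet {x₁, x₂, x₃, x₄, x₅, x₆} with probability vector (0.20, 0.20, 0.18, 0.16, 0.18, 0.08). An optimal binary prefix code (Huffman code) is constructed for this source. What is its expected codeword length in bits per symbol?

2.6 bits/symbol

Repeatedly combine the two least-probable nodes; the expected code length is the sum of the merged weights.
merge 2/25 + 4/25 → 6/25
merge 9/50 + 9/50 → 9/25
merge 1/5 + 1/5 → 2/5
merge 6/25 + 9/25 → 3/5
merge 2/5 + 3/5 → 1
L = 6/25 + 9/25 + 2/5 + 3/5 + 1 = 13/5 = 2.6 bits/symbol.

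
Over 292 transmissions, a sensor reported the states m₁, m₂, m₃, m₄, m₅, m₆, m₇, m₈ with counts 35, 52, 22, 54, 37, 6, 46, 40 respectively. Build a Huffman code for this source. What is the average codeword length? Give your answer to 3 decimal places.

2.911 bits/symbol

Probabilities are the counts divided by 292.
Repeatedly combine the two least-probable nodes; the expected code length is the sum of the merged weights.
merge 3/146 + 11/146 → 7/73
merge 7/73 + 35/292 → 63/292
merge 37/292 + 10/73 → 77/292
merge 23/146 + 13/73 → 49/146
merge 27/146 + 63/292 → 117/292
merge 77/292 + 49/146 → 175/292
merge 117/292 + 175/292 → 1
L = 7/73 + 63/292 + 77/292 + 49/146 + 117/292 + 175/292 + 1 = 425/146 ≈ 2.911 bits/symbol.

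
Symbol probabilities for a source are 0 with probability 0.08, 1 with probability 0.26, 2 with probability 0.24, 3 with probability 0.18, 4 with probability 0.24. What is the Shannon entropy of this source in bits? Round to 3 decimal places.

H = −Σ pᵢ log₂ pᵢ.
−0.08·log₂(0.08) = 0.2915
−0.26·log₂(0.26) = 0.5053
−0.24·log₂(0.24) = 0.4941
−0.18·log₂(0.18) = 0.4453
−0.24·log₂(0.24) = 0.4941
Sum ≈ 2.2304 → 2.230 bits.

2.230 bits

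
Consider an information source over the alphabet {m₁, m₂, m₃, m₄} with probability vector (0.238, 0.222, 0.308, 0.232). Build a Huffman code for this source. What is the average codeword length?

2 bits/symbol

Repeatedly combine the two least-probable nodes; the expected code length is the sum of the merged weights.
merge 111/500 + 29/125 → 227/500
merge 119/500 + 77/250 → 273/500
merge 227/500 + 273/500 → 1
L = 227/500 + 273/500 + 1 = 2 bits/symbol.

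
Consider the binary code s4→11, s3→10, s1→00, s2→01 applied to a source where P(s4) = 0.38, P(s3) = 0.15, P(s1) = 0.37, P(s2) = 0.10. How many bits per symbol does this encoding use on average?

2 bits/symbol

L̄ = Σ pᵢ·ℓᵢ = 0.38·2 + 0.15·2 + 0.37·2 + 0.10·2 = 2 bits/symbol.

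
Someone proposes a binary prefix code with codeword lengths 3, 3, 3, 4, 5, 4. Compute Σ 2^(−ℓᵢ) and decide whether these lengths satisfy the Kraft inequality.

With common denominator 2^5 = 32: Σ 2^(−ℓᵢ) = 4/32 + 4/32 + 4/32 + 2/32 + 1/32 + 2/32 = 17/32 = 0.53125.
Kraft's inequality requires Σ ≤ 1; here Σ = 0.53125 ≤ 1, so such a prefix code exists.

0.53125; yes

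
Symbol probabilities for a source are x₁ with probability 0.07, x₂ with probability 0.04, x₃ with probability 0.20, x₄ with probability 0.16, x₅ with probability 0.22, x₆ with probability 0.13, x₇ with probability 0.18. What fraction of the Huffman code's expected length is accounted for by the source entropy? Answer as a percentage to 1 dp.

Entropy H = −Σ p log₂ p ≈ 2.6502 bits.
Huffman merges: 1/25+7/100→11/100; 11/100+13/100→6/25; 4/25+9/50→17/50; 1/5+11/50→21/50; 6/25+17/50→29/50; 21/50+29/50→1. L = 269/100 ≈ 2.6900.
Efficiency = H/L = 2.6502/2.6900 = 98.5%.

98.5%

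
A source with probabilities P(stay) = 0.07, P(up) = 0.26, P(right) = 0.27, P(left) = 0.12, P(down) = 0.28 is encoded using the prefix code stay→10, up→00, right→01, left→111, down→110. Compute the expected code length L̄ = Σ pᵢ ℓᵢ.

L̄ = Σ pᵢ·ℓᵢ = 0.07·2 + 0.26·2 + 0.27·2 + 0.12·3 + 0.28·3 = 2.4 bits/symbol.

2.4 bits/symbol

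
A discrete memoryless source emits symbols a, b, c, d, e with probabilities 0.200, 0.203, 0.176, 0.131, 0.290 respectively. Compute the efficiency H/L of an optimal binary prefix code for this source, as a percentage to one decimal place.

Entropy H = −Σ p log₂ p ≈ 2.2745 bits.
Huffman merges: 131/1000+22/125→307/1000; 1/5+203/1000→403/1000; 29/100+307/1000→597/1000; 403/1000+597/1000→1. L = 2307/1000 ≈ 2.3070.
Efficiency = H/L = 2.2745/2.3070 = 98.6%.

98.6%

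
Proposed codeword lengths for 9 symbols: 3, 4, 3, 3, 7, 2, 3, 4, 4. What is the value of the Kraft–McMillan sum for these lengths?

0.9453125

With common denominator 2^7 = 128: Σ 2^(−ℓᵢ) = 16/128 + 8/128 + 16/128 + 16/128 + 1/128 + 32/128 + 16/128 + 8/128 + 8/128 = 121/128 = 0.9453125.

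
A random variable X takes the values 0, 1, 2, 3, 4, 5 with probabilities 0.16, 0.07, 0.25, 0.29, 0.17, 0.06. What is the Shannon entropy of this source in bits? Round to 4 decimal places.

H = −Σ pᵢ log₂ pᵢ.
−0.16·log₂(0.16) = 0.4230
−0.07·log₂(0.07) = 0.2686
−0.25·log₂(0.25) = 0.5000
−0.29·log₂(0.29) = 0.5179
−0.17·log₂(0.17) = 0.4346
−0.06·log₂(0.06) = 0.2435
Sum ≈ 2.3876 → 2.3876 bits.

2.3876 bits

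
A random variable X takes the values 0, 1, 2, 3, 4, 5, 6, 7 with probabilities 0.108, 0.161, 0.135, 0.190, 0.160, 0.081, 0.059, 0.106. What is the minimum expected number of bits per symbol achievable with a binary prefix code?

2.95 bits/symbol

Repeatedly combine the two least-probable nodes; the expected code length is the sum of the merged weights.
merge 59/1000 + 81/1000 → 7/50
merge 53/500 + 27/250 → 107/500
merge 27/200 + 7/50 → 11/40
merge 4/25 + 161/1000 → 321/1000
merge 19/100 + 107/500 → 101/250
merge 11/40 + 321/1000 → 149/250
merge 101/250 + 149/250 → 1
L = 7/50 + 107/500 + 11/40 + 321/1000 + 101/250 + 149/250 + 1 = 59/20 = 2.95 bits/symbol.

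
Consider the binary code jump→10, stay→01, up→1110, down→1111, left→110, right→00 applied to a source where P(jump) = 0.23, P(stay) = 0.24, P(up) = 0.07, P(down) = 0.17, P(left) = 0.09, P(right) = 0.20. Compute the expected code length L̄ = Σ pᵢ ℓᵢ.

L̄ = Σ pᵢ·ℓᵢ = 0.23·2 + 0.24·2 + 0.07·4 + 0.17·4 + 0.09·3 + 0.20·2 = 2.57 bits/symbol.

2.57 bits/symbol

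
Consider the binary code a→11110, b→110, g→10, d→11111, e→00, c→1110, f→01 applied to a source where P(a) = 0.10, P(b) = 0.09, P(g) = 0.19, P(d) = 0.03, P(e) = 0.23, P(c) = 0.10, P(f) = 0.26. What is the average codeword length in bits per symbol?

2.68 bits/symbol

L̄ = Σ pᵢ·ℓᵢ = 0.10·5 + 0.09·3 + 0.19·2 + 0.03·5 + 0.23·2 + 0.10·4 + 0.26·2 = 2.68 bits/symbol.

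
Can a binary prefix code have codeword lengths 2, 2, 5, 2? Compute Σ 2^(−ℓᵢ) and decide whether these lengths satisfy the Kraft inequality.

0.78125; yes

With common denominator 2^5 = 32: Σ 2^(−ℓᵢ) = 8/32 + 8/32 + 1/32 + 8/32 = 25/32 = 0.78125.
Kraft's inequality requires Σ ≤ 1; here Σ = 0.78125 ≤ 1, so such a prefix code exists.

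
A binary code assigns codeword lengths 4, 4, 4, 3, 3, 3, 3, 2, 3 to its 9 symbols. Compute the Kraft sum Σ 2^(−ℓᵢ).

With common denominator 2^4 = 16: Σ 2^(−ℓᵢ) = 1/16 + 1/16 + 1/16 + 2/16 + 2/16 + 2/16 + 2/16 + 4/16 + 2/16 = 17/16 = 1.0625.

1.0625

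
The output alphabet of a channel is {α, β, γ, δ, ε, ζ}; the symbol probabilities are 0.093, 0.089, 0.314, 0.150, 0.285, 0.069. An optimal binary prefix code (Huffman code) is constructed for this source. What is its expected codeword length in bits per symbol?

Repeatedly combine the two least-probable nodes; the expected code length is the sum of the merged weights.
merge 69/1000 + 89/1000 → 79/500
merge 93/1000 + 3/20 → 243/1000
merge 79/500 + 243/1000 → 401/1000
merge 57/200 + 157/500 → 599/1000
merge 401/1000 + 599/1000 → 1
L = 79/500 + 243/1000 + 401/1000 + 599/1000 + 1 = 2401/1000 = 2.401 bits/symbol.

2.401 bits/symbol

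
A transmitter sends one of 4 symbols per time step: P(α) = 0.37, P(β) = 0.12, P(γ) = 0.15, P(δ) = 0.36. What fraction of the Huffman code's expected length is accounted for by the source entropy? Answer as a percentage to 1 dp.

96.8%

Entropy H = −Σ p log₂ p ≈ 1.8390 bits.
Huffman merges: 3/25+3/20→27/100; 27/100+9/25→63/100; 37/100+63/100→1. L = 19/10 ≈ 1.9000.
Efficiency = H/L = 1.8390/1.9000 = 96.8%.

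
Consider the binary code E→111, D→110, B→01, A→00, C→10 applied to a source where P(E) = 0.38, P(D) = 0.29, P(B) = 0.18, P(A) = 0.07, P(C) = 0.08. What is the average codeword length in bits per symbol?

L̄ = Σ pᵢ·ℓᵢ = 0.38·3 + 0.29·3 + 0.18·2 + 0.07·2 + 0.08·2 = 2.67 bits/symbol.

2.67 bits/symbol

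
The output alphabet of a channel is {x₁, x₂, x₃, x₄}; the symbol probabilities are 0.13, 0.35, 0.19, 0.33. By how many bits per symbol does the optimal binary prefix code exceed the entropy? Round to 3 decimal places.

0.074 bits

Entropy H = −Σ p log₂ p ≈ 1.8958 bits.
Huffman merges: 13/100+19/100→8/25; 8/25+33/100→13/20; 7/20+13/20→1. L = 197/100 ≈ 1.9700.
L − H = 1.9700 − 1.8958 = 0.074 bits.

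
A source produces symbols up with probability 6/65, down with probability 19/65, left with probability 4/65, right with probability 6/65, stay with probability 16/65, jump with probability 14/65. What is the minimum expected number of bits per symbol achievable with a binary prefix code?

Repeatedly combine the two least-probable nodes; the expected code length is the sum of the merged weights.
merge 4/65 + 6/65 → 2/13
merge 6/65 + 2/13 → 16/65
merge 14/65 + 16/65 → 6/13
merge 16/65 + 19/65 → 7/13
merge 6/13 + 7/13 → 1
L = 2/13 + 16/65 + 6/13 + 7/13 + 1 = 12/5 = 2.4 bits/symbol.

2.4 bits/symbol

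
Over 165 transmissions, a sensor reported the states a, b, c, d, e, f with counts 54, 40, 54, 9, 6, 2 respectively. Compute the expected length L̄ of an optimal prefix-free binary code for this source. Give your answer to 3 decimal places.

2.152 bits/symbol

Probabilities are the counts divided by 165.
Repeatedly combine the two least-probable nodes; the expected code length is the sum of the merged weights.
merge 2/165 + 2/55 → 8/165
merge 8/165 + 3/55 → 17/165
merge 17/165 + 8/33 → 19/55
merge 18/55 + 18/55 → 36/55
merge 19/55 + 36/55 → 1
L = 8/165 + 17/165 + 19/55 + 36/55 + 1 = 71/33 ≈ 2.152 bits/symbol.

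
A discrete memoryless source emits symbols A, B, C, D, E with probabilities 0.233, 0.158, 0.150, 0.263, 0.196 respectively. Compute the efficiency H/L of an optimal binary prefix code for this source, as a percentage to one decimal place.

99.2%

Entropy H = −Σ p log₂ p ≈ 2.2884 bits.
Huffman merges: 3/20+79/500→77/250; 49/250+233/1000→429/1000; 263/1000+77/250→571/1000; 429/1000+571/1000→1. L = 577/250 ≈ 2.3080.
Efficiency = H/L = 2.2884/2.3080 = 99.2%.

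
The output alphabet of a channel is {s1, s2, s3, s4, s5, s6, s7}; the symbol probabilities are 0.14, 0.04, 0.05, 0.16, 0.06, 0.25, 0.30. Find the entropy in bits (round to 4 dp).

2.4866 bits

H = −Σ pᵢ log₂ pᵢ.
−0.14·log₂(0.14) = 0.3971
−0.04·log₂(0.04) = 0.1858
−0.05·log₂(0.05) = 0.2161
−0.16·log₂(0.16) = 0.4230
−0.06·log₂(0.06) = 0.2435
−0.25·log₂(0.25) = 0.5000
−0.30·log₂(0.30) = 0.5211
Sum ≈ 2.4866 → 2.4866 bits.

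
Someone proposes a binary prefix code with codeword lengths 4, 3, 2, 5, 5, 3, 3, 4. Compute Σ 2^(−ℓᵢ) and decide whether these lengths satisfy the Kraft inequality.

0.8125; yes

With common denominator 2^5 = 32: Σ 2^(−ℓᵢ) = 2/32 + 4/32 + 8/32 + 1/32 + 1/32 + 4/32 + 4/32 + 2/32 = 26/32 = 0.8125.
Kraft's inequality requires Σ ≤ 1; here Σ = 0.8125 ≤ 1, so such a prefix code exists.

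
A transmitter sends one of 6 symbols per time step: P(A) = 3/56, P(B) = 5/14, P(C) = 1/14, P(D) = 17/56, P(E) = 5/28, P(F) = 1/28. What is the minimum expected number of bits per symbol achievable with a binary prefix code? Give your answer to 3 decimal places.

2.232 bits/symbol

Repeatedly combine the two least-probable nodes; the expected code length is the sum of the merged weights.
merge 1/28 + 3/56 → 5/56
merge 1/14 + 5/56 → 9/56
merge 9/56 + 5/28 → 19/56
merge 17/56 + 19/56 → 9/14
merge 5/14 + 9/14 → 1
L = 5/56 + 9/56 + 19/56 + 9/14 + 1 = 125/56 ≈ 2.232 bits/symbol.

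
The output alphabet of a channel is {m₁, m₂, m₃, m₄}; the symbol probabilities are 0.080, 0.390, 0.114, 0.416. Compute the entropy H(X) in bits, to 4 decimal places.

1.7048 bits

H = −Σ pᵢ log₂ pᵢ.
−0.080·log₂(0.080) = 0.2915
−0.390·log₂(0.390) = 0.5298
−0.114·log₂(0.114) = 0.3571
−0.416·log₂(0.416) = 0.5264
Sum ≈ 1.7048 → 1.7048 bits.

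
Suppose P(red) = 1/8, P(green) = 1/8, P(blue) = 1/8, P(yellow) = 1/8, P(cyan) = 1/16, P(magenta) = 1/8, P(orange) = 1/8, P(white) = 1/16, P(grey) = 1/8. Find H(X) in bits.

3.125 bits

Each probability is a power of 1/2, so log₂(1/p) is an integer.
H = Σ p·log₂(1/p) = 1/8·3 + 1/8·3 + 1/8·3 + 1/8·3 + 1/16·4 + 1/8·3 + 1/8·3 + 1/16·4 + 1/8·3 = 3.125 bits.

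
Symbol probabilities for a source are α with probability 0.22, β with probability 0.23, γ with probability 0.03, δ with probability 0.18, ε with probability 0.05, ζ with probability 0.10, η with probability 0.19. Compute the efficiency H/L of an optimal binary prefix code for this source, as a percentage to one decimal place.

98.0%

Entropy H = −Σ p log₂ p ≈ 2.5688 bits.
Huffman merges: 3/100+1/20→2/25; 2/25+1/10→9/50; 9/50+9/50→9/25; 19/100+11/50→41/100; 23/100+9/25→59/100; 41/100+59/100→1. L = 131/50 ≈ 2.6200.
Efficiency = H/L = 2.5688/2.6200 = 98.0%.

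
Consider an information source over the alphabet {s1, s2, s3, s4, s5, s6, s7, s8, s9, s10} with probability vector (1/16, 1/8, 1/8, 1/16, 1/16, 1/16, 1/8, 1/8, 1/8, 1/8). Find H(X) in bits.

Each probability is a power of 1/2, so log₂(1/p) is an integer.
H = Σ p·log₂(1/p) = 1/16·4 + 1/8·3 + 1/8·3 + 1/16·4 + 1/16·4 + 1/16·4 + 1/8·3 + 1/8·3 + 1/8·3 + 1/8·3 = 3.25 bits.

3.25 bits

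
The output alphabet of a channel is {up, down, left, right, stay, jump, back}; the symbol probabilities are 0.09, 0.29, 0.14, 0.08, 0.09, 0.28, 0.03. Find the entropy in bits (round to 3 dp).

2.498 bits

H = −Σ pᵢ log₂ pᵢ.
−0.09·log₂(0.09) = 0.3127
−0.29·log₂(0.29) = 0.5179
−0.14·log₂(0.14) = 0.3971
−0.08·log₂(0.08) = 0.2915
−0.09·log₂(0.09) = 0.3127
−0.28·log₂(0.28) = 0.5142
−0.03·log₂(0.03) = 0.1518
Sum ≈ 2.4978 → 2.498 bits.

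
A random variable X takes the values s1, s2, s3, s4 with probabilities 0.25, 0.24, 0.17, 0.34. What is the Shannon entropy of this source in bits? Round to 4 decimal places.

H = −Σ pᵢ log₂ pᵢ.
−0.25·log₂(0.25) = 0.5000
−0.24·log₂(0.24) = 0.4941
−0.17·log₂(0.17) = 0.4346
−0.34·log₂(0.34) = 0.5292
Sum ≈ 1.9579 → 1.9579 bits.

1.9579 bits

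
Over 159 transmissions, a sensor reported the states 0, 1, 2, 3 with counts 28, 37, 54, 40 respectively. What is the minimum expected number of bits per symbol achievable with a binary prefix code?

2 bits/symbol

Probabilities are the counts divided by 159.
Repeatedly combine the two least-probable nodes; the expected code length is the sum of the merged weights.
merge 28/159 + 37/159 → 65/159
merge 40/159 + 18/53 → 94/159
merge 65/159 + 94/159 → 1
L = 65/159 + 94/159 + 1 = 2 bits/symbol.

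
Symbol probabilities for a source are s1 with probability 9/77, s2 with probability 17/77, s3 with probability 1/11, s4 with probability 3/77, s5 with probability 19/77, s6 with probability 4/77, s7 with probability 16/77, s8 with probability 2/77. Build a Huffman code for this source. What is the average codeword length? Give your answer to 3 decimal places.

Repeatedly combine the two least-probable nodes; the expected code length is the sum of the merged weights.
merge 2/77 + 3/77 → 5/77
merge 4/77 + 5/77 → 9/77
merge 1/11 + 9/77 → 16/77
merge 9/77 + 16/77 → 25/77
merge 16/77 + 17/77 → 3/7
merge 19/77 + 25/77 → 4/7
merge 3/7 + 4/7 → 1
L = 5/77 + 9/77 + 16/77 + 25/77 + 3/7 + 4/7 + 1 = 19/7 ≈ 2.714 bits/symbol.

2.714 bits/symbol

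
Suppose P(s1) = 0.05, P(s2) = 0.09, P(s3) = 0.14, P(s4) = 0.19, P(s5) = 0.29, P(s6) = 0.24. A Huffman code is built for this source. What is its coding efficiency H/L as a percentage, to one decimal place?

98.9%

Entropy H = −Σ p log₂ p ≈ 2.3931 bits.
Huffman merges: 1/20+9/100→7/50; 7/50+7/50→7/25; 19/100+6/25→43/100; 7/25+29/100→57/100; 43/100+57/100→1. L = 121/50 ≈ 2.4200.
Efficiency = H/L = 2.3931/2.4200 = 98.9%.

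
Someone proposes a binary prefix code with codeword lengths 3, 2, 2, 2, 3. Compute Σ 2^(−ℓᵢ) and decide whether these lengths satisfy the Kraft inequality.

1; yes

With common denominator 2^3 = 8: Σ 2^(−ℓᵢ) = 1/8 + 2/8 + 2/8 + 2/8 + 1/8 = 8/8 = 1.
Kraft's inequality requires Σ ≤ 1; here Σ = 1 ≤ 1, so such a prefix code exists.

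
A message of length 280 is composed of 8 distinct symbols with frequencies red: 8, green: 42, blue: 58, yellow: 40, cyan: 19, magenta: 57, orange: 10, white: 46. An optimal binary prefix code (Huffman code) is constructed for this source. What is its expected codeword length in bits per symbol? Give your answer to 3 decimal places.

2.786 bits/symbol

Probabilities are the counts divided by 280.
Repeatedly combine the two least-probable nodes; the expected code length is the sum of the merged weights.
merge 1/35 + 1/28 → 9/140
merge 9/140 + 19/280 → 37/280
merge 37/280 + 1/7 → 11/40
merge 3/20 + 23/140 → 11/35
merge 57/280 + 29/140 → 23/56
merge 11/40 + 11/35 → 33/56
merge 23/56 + 33/56 → 1
L = 9/140 + 37/280 + 11/40 + 11/35 + 23/56 + 33/56 + 1 = 39/14 ≈ 2.786 bits/symbol.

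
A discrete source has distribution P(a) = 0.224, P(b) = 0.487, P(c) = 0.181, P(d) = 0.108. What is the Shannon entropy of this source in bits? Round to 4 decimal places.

H = −Σ pᵢ log₂ pᵢ.
−0.224·log₂(0.224) = 0.4835
−0.487·log₂(0.487) = 0.5055
−0.181·log₂(0.181) = 0.4463
−0.108·log₂(0.108) = 0.3468
Sum ≈ 1.7821 → 1.7821 bits.

1.7821 bits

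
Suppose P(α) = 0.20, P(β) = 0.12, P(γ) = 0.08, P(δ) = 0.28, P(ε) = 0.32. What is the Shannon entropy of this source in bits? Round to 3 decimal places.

H = −Σ pᵢ log₂ pᵢ.
−0.20·log₂(0.20) = 0.4644
−0.12·log₂(0.12) = 0.3671
−0.08·log₂(0.08) = 0.2915
−0.28·log₂(0.28) = 0.5142
−0.32·log₂(0.32) = 0.5260
Sum ≈ 2.1632 → 2.163 bits.

2.163 bits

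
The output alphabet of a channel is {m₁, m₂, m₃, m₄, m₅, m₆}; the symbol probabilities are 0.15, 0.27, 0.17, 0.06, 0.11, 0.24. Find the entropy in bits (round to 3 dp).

H = −Σ pᵢ log₂ pᵢ.
−0.15·log₂(0.15) = 0.4105
−0.27·log₂(0.27) = 0.5100
−0.17·log₂(0.17) = 0.4346
−0.06·log₂(0.06) = 0.2435
−0.11·log₂(0.11) = 0.3503
−0.24·log₂(0.24) = 0.4941
Sum ≈ 2.4431 → 2.443 bits.

2.443 bits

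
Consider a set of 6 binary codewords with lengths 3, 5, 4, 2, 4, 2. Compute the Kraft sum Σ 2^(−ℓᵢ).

With common denominator 2^5 = 32: Σ 2^(−ℓᵢ) = 4/32 + 1/32 + 2/32 + 8/32 + 2/32 + 8/32 = 25/32 = 0.78125.

0.78125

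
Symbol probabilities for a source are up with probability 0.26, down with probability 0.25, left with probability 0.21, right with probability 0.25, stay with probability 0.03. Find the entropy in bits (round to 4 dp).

2.1299 bits

H = −Σ pᵢ log₂ pᵢ.
−0.26·log₂(0.26) = 0.5053
−0.25·log₂(0.25) = 0.5000
−0.21·log₂(0.21) = 0.4728
−0.25·log₂(0.25) = 0.5000
−0.03·log₂(0.03) = 0.1518
Sum ≈ 2.1299 → 2.1299 bits.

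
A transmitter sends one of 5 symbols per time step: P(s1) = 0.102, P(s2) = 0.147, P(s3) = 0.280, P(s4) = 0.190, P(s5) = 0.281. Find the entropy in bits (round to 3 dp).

2.227 bits

H = −Σ pᵢ log₂ pᵢ.
−0.102·log₂(0.102) = 0.3359
−0.147·log₂(0.147) = 0.4066
−0.280·log₂(0.280) = 0.5142
−0.190·log₂(0.190) = 0.4552
−0.281·log₂(0.281) = 0.5146
Sum ≈ 2.2266 → 2.227 bits.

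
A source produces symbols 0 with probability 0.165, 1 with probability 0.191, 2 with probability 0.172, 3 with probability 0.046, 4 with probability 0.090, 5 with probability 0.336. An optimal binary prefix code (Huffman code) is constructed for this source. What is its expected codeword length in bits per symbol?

Repeatedly combine the two least-probable nodes; the expected code length is the sum of the merged weights.
merge 23/500 + 9/100 → 17/125
merge 17/125 + 33/200 → 301/1000
merge 43/250 + 191/1000 → 363/1000
merge 301/1000 + 42/125 → 637/1000
merge 363/1000 + 637/1000 → 1
L = 17/125 + 301/1000 + 363/1000 + 637/1000 + 1 = 2437/1000 = 2.437 bits/symbol.

2.437 bits/symbol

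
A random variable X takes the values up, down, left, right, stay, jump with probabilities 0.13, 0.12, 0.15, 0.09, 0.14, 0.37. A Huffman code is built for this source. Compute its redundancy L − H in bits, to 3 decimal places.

Entropy H = −Σ p log₂ p ≈ 2.4007 bits.
Huffman merges: 9/100+3/25→21/100; 13/100+7/50→27/100; 3/20+21/100→9/25; 27/100+9/25→63/100; 37/100+63/100→1. L = 247/100 ≈ 2.4700.
L − H = 2.4700 − 2.4007 = 0.069 bits.

0.069 bits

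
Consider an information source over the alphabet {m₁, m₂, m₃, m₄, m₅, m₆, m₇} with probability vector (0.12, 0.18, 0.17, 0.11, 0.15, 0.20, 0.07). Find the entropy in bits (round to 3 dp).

2.741 bits

H = −Σ pᵢ log₂ pᵢ.
−0.12·log₂(0.12) = 0.3671
−0.18·log₂(0.18) = 0.4453
−0.17·log₂(0.17) = 0.4346
−0.11·log₂(0.11) = 0.3503
−0.15·log₂(0.15) = 0.4105
−0.20·log₂(0.20) = 0.4644
−0.07·log₂(0.07) = 0.2686
Sum ≈ 2.7407 → 2.741 bits.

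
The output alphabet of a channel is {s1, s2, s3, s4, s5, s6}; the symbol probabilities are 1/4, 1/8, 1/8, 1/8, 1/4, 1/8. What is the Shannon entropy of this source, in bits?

Each probability is a power of 1/2, so log₂(1/p) is an integer.
H = Σ p·log₂(1/p) = 1/4·2 + 1/8·3 + 1/8·3 + 1/8·3 + 1/4·2 + 1/8·3 = 2.5 bits.

2.5 bits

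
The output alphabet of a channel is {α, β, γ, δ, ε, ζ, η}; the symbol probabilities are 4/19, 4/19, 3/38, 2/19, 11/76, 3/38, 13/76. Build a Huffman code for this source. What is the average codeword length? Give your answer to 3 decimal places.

Repeatedly combine the two least-probable nodes; the expected code length is the sum of the merged weights.
merge 3/38 + 3/38 → 3/19
merge 2/19 + 11/76 → 1/4
merge 3/19 + 13/76 → 25/76
merge 4/19 + 4/19 → 8/19
merge 1/4 + 25/76 → 11/19
merge 8/19 + 11/19 → 1
L = 3/19 + 1/4 + 25/76 + 8/19 + 11/19 + 1 = 52/19 ≈ 2.737 bits/symbol.

2.737 bits/symbol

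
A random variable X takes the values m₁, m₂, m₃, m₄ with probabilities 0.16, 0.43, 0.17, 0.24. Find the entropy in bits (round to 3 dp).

1.875 bits

H = −Σ pᵢ log₂ pᵢ.
−0.16·log₂(0.16) = 0.4230
−0.43·log₂(0.43) = 0.5236
−0.17·log₂(0.17) = 0.4346
−0.24·log₂(0.24) = 0.4941
Sum ≈ 1.8753 → 1.875 bits.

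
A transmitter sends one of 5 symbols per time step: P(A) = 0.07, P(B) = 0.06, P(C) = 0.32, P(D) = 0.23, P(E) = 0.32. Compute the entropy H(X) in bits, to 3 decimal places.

H = −Σ pᵢ log₂ pᵢ.
−0.07·log₂(0.07) = 0.2686
−0.06·log₂(0.06) = 0.2435
−0.32·log₂(0.32) = 0.5260
−0.23·log₂(0.23) = 0.4877
−0.32·log₂(0.32) = 0.5260
Sum ≈ 2.0518 → 2.052 bits.

2.052 bits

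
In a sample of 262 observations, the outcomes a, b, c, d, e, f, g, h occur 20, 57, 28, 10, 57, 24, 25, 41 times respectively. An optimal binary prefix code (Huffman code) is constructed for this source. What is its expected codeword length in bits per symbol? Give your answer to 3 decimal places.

2.866 bits/symbol

Probabilities are the counts divided by 262.
Repeatedly combine the two least-probable nodes; the expected code length is the sum of the merged weights.
merge 5/131 + 10/131 → 15/131
merge 12/131 + 25/262 → 49/262
merge 14/131 + 15/131 → 29/131
merge 41/262 + 49/262 → 45/131
merge 57/262 + 57/262 → 57/131
merge 29/131 + 45/131 → 74/131
merge 57/131 + 74/131 → 1
L = 15/131 + 49/262 + 29/131 + 45/131 + 57/131 + 74/131 + 1 = 751/262 ≈ 2.866 bits/symbol.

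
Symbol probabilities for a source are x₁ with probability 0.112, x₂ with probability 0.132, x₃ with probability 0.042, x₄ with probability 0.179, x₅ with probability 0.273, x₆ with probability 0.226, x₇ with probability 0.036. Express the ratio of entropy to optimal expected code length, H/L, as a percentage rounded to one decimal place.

98.7%

Entropy H = −Σ p log₂ p ≈ 2.5446 bits.
Huffman merges: 9/250+21/500→39/500; 39/500+14/125→19/100; 33/250+179/1000→311/1000; 19/100+113/500→52/125; 273/1000+311/1000→73/125; 52/125+73/125→1. L = 2579/1000 ≈ 2.5790.
Efficiency = H/L = 2.5446/2.5790 = 98.7%.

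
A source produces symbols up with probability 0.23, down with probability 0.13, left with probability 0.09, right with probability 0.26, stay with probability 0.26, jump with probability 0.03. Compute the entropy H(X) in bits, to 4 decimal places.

H = −Σ pᵢ log₂ pᵢ.
−0.23·log₂(0.23) = 0.4877
−0.13·log₂(0.13) = 0.3826
−0.09·log₂(0.09) = 0.3127
−0.26·log₂(0.26) = 0.5053
−0.26·log₂(0.26) = 0.5053
−0.03·log₂(0.03) = 0.1518
Sum ≈ 2.3453 → 2.3453 bits.

2.3453 bits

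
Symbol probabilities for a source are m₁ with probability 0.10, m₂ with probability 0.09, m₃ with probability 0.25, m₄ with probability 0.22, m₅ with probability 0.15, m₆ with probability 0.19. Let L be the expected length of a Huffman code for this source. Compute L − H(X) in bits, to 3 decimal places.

0.039 bits

Entropy H = −Σ p log₂ p ≈ 2.4912 bits.
Huffman merges: 9/100+1/10→19/100; 3/20+19/100→17/50; 19/100+11/50→41/100; 1/4+17/50→59/100; 41/100+59/100→1. L = 253/100 ≈ 2.5300.
L − H = 2.5300 − 2.4912 = 0.039 bits.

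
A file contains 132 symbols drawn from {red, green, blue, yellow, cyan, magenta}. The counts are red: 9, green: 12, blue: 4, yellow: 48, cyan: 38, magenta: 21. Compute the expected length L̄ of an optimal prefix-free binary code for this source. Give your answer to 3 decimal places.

2.273 bits/symbol

Probabilities are the counts divided by 132.
Repeatedly combine the two least-probable nodes; the expected code length is the sum of the merged weights.
merge 1/33 + 3/44 → 13/132
merge 1/11 + 13/132 → 25/132
merge 7/44 + 25/132 → 23/66
merge 19/66 + 23/66 → 7/11
merge 4/11 + 7/11 → 1
L = 13/132 + 25/132 + 23/66 + 7/11 + 1 = 25/11 ≈ 2.273 bits/symbol.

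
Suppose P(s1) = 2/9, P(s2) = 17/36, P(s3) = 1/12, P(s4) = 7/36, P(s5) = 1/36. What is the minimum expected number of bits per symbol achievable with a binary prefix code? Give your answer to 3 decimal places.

1.944 bits/symbol

Repeatedly combine the two least-probable nodes; the expected code length is the sum of the merged weights.
merge 1/36 + 1/12 → 1/9
merge 1/9 + 7/36 → 11/36
merge 2/9 + 11/36 → 19/36
merge 17/36 + 19/36 → 1
L = 1/9 + 11/36 + 19/36 + 1 = 35/18 ≈ 1.944 bits/symbol.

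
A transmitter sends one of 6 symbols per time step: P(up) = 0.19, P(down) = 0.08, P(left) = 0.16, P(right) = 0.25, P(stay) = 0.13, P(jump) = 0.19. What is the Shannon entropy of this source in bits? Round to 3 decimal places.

H = −Σ pᵢ log₂ pᵢ.
−0.19·log₂(0.19) = 0.4552
−0.08·log₂(0.08) = 0.2915
−0.16·log₂(0.16) = 0.4230
−0.25·log₂(0.25) = 0.5000
−0.13·log₂(0.13) = 0.3826
−0.19·log₂(0.19) = 0.4552
Sum ≈ 2.5076 → 2.508 bits.

2.508 bits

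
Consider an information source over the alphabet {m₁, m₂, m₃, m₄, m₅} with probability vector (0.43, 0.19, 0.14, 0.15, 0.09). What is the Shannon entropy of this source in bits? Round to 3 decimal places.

H = −Σ pᵢ log₂ pᵢ.
−0.43·log₂(0.43) = 0.5236
−0.19·log₂(0.19) = 0.4552
−0.14·log₂(0.14) = 0.3971
−0.15·log₂(0.15) = 0.4105
−0.09·log₂(0.09) = 0.3127
Sum ≈ 2.0991 → 2.099 bits.

2.099 bits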